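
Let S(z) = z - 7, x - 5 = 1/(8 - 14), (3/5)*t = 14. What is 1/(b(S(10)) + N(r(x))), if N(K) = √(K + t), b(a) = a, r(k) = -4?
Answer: -9/31 + √174/31 ≈ 0.13519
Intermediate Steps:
t = 70/3 (t = (5/3)*14 = 70/3 ≈ 23.333)
x = 29/6 (x = 5 + 1/(8 - 14) = 5 + 1/(-6) = 5 - ⅙ = 29/6 ≈ 4.8333)
S(z) = -7 + z
N(K) = √(70/3 + K) (N(K) = √(K + 70/3) = √(70/3 + K))
1/(b(S(10)) + N(r(x))) = 1/((-7 + 10) + √(210 + 9*(-4))/3) = 1/(3 + √(210 - 36)/3) = 1/(3 + √174/3)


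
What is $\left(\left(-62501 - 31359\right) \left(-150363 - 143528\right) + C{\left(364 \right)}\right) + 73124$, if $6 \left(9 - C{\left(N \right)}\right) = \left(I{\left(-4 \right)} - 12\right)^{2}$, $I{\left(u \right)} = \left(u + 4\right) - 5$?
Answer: $\frac{165508094069}{6} \approx 2.7585 \cdot 10^{10}$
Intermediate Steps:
$I{\left(u \right)} = -1 + u$ ($I{\left(u \right)} = \left(4 + u\right) - 5 = -1 + u$)
$C{\left(N \right)} = - \frac{235}{6}$ ($C{\left(N \right)} = 9 - \frac{\left(\left(-1 - 4\right) - 12\right)^{2}}{6} = 9 - \frac{\left(-5 - 12\right)^{2}}{6} = 9 - \frac{\left(-17\right)^{2}}{6} = 9 - \frac{289}{6} = - \frac{235}{6}$)
$\left(\left(-62501 - 31359\right) \left(-150363 - 143528\right) + C{\left(364 \right)}\right) + 73124 = \left(\left(-62501 - 31359\right) \left(-150363 - 143528\right) - \frac{235}{6}\right) + 73124 = \left(\left(-93860\right) \left(-293891\right) - \frac{235}{6}\right) + 73124 = \left(27584609260 - \frac{235}{6}\right) + 73124 = \frac{165507655325}{6} + 73124 = \frac{165508094069}{6}$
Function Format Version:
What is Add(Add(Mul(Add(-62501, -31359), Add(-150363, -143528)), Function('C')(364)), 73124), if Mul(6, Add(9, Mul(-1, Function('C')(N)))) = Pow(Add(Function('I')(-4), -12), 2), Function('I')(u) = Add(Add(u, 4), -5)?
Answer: Rational(165508094069, 6) ≈ 2.7585e+10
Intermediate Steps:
Function('I')(u) = Add(-1, u) (Function('I')(u) = Add(Add(4, u), -5) = Add(-1, u))
Function('C')(N) = Rational(-235, 6) (Function('C')(N) = Add(9, Mul(Rational(-1, 6), Pow(Add(Add(-1, -4), -12), 2))) = Add(9, Mul(Rational(-1, 6), Pow(Add(-5, -12), 2))) = Add(9, Mul(Rational(-1, 6), Pow(-17, 2))) = Add(9, Mul(Rational(-1, 6), 289)) = Add(9, Rational(-289, 6)) = Rational(-235, 6))
Add(Add(Mul(Add(-62501, -31359), Add(-150363, -143528)), Function('C')(364)), 73124) = Add(Add(Mul(Add(-62501, -31359), Add(-150363, -143528)), Rational(-235, 6)), 73124) = Add(Add(Mul(-93860, -293891), Rational(-235, 6)), 73124) = Add(Add(27584609260, Rational(-235, 6)), 73124) = Add(Rational(165507655325, 6), 73124) = Rational(165508094069, 6)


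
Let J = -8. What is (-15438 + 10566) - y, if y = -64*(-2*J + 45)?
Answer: -968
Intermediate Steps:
y = -3904 (y = -64*(-2*(-8) + 45) = -64*(16 + 45) = -64*61 = -3904)
(-15438 + 10566) - y = (-15438 + 10566) - 1*(-3904) = -4872 + 3904 = -968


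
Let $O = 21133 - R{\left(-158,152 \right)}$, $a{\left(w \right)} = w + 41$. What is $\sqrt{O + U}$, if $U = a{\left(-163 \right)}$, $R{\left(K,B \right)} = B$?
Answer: $\sqrt{20859} \approx 144.43$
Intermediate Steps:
$a{\left(w \right)} = 41 + w$
$O = 20981$ ($O = 21133 - 152 = 20981$)
$U = -122$ ($U = 41 - 163 = -122$)
$\sqrt{O + U} = \sqrt{20981 - 122} = \sqrt{20859}$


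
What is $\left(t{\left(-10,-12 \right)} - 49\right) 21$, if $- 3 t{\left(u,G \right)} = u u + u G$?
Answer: $-2569$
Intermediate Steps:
$t{\left(u,G \right)} = - \frac{u^{2}}{3} - \frac{G u}{3}$ ($t{\left(u,G \right)} = - \frac{u u + u G}{3} = - \frac{u^{2} + G u}{3} = - \frac{u^{2}}{3} - \frac{G u}{3}$)
$\left(t{\left(-10,-12 \right)} - 49\right) 21 = \left(\left(- \frac{1}{3}\right) \left(-10\right) \left(-12 - 10\right) - 49\right) 21 = \left(\left(- \frac{1}{3}\right) \left(-10\right) \left(-22\right) - 49\right) 21 = \left(- \frac{220}{3} - 49\right) 21 = \left(- \frac{367}{3}\right) 21 = -2569$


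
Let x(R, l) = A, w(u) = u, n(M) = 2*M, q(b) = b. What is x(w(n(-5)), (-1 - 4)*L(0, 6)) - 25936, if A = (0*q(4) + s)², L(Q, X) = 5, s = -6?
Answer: -25900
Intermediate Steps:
A = 36 (A = (0*4 - 6)² = (0 - 6)² = (-6)² = 36)
x(R, l) = 36
x(w(n(-5)), (-1 - 4)*L(0, 6)) - 25936 = 36 - 25936 = -25900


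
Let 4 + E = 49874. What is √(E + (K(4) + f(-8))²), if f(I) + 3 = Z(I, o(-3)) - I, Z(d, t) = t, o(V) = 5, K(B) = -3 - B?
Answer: √49879 ≈ 223.34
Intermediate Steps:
E = 49870 (E = -4 + 49874 = 49870)
f(I) = 2 - I (f(I) = -3 + (5 - I) = 2 - I)
√(E + (K(4) + f(-8))²) = √(49870 + ((-3 - 1*4) + (2 - 1*(-8)))²) = √(49870 + ((-3 - 4) + (2 + 8))²) = √(49870 + (-7 + 10)²) = √(49870 + 3²) = √(49870 + 9) = √49879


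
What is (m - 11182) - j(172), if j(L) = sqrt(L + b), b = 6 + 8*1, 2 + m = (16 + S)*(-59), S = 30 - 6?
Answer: -13544 - sqrt(186) ≈ -13558.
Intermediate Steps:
S = 24
m = -2362 (m = -2 + (16 + 24)*(-59) = -2 + 40*(-59) = -2 - 2360 = -2362)
b = 14 (b = 6 + 8 = 14)
j(L) = sqrt(14 + L) (j(L) = sqrt(L + 14) = sqrt(14 + L))
(m - 11182) - j(172) = (-2362 - 11182) - sqrt(14 + 172) = -13544 - sqrt(186)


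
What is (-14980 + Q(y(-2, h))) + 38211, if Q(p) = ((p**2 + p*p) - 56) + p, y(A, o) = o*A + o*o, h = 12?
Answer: 52095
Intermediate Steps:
y(A, o) = o**2 + A*o (y(A, o) = A*o + o**2 = o**2 + A*o)
Q(p) = -56 + p + 2*p**2 (Q(p) = ((p**2 + p**2) - 56) + p = (2*p**2 - 56) + p = (-56 + 2*p**2) + p = -56 + p + 2*p**2)
(-14980 + Q(y(-2, h))) + 38211 = (-14980 + (-56 + 12*(-2 + 12) + 2*(12*(-2 + 12))**2)) + 38211 = (-14980 + (-56 + 12*10 + 2*(12*10)**2)) + 38211 = (-14980 + (-56 + 120 + 2*120**2)) + 38211 = (-14980 + (-56 + 120 + 2*14400)) + 38211 = (-14980 + (-56 + 120 + 28800)) + 38211 = (-14980 + 28864) + 38211 = 13884 + 38211 = 52095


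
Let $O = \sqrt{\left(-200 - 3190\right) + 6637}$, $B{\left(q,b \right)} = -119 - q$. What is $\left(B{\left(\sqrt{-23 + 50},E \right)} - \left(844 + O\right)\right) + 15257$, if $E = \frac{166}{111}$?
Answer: $14294 - \sqrt{3247} - 3 \sqrt{3} \approx 14232.0$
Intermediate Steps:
$E = \frac{166}{111}$ ($E = 166 \cdot \frac{1}{111} = \frac{166}{111} \approx 1.4955$)
$O = \sqrt{3247}$ ($O = \sqrt{-3390 + 6637} = \sqrt{3247} \approx 56.982$)
$\left(B{\left(\sqrt{-23 + 50},E \right)} - \left(844 + O\right)\right) + 15257 = \left(\left(-119 - \sqrt{-23 + 50}\right) - \left(844 + \sqrt{3247}\right)\right) + 15257 = \left(\left(-119 - \sqrt{27}\right) - \left(844 + \sqrt{3247}\right)\right) + 15257 = \left(\left(-119 - 3 \sqrt{3}\right) - \left(844 + \sqrt{3247}\right)\right) + 15257 = \left(-963 - \sqrt{3247} - 3 \sqrt{3}\right) + 15257 = 14294 - \sqrt{3247} - 3 \sqrt{3}$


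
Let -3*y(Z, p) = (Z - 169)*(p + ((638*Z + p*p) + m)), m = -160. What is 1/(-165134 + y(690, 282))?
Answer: -3/271345588 ≈ -1.1056e-8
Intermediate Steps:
y(Z, p) = -(-169 + Z)*(-160 + p + p**2 + 638*Z)/3 (y(Z, p) = -(Z - 169)*(p + ((638*Z + p*p) - 160))/3 = -(-169 + Z)*(p + ((638*Z + p**2) - 160))/3 = -(-169 + Z)*(p + ((p**2 + 638*Z) - 160))/3 = -(-169 + Z)*(p + (-160 + p**2 + 638*Z))/3 = -(-169 + Z)*(-160 + p + p**2 + 638*Z)/3)
1/(-165134 + y(690, 282)) = 1/(-165134 + (-27040/3 + 35994*690 - 638/3*690**2 + (169/3)*282 + (169/3)*282**2 - 1/3*690*282 - 1/3*690*282**2)) = 1/(-165134 + (-27040/3 + 24835860 - 638/3*476100 + 15886 + (169/3)*79524 - 64860 - 1/3*690*79524)) = 1/(-165134 + (-27040/3 + 24835860 - 101250600 + 15886 + 4479852 - 64860 - 18290520)) = 1/(-165134 - 270850186/3) = 1/(-271345588/3) = -3/271345588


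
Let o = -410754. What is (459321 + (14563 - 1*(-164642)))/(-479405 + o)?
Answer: -638526/890159 ≈ -0.71732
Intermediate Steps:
(459321 + (14563 - 1*(-164642)))/(-479405 + o) = (459321 + (14563 - 1*(-164642)))/(-479405 - 410754) = (459321 + (14563 + 164642))/(-890159) = (459321 + 179205)*(-1/890159) = 638526*(-1/890159) = -638526/890159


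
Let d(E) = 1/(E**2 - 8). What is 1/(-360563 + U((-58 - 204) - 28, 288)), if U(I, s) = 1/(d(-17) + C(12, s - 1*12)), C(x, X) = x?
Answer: -3373/1216178718 ≈ -2.7734e-6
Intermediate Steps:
d(E) = 1/(-8 + E**2)
U(I, s) = 281/3373 (U(I, s) = 1/(1/(-8 + (-17)**2) + 12) = 1/(1/(-8 + 289) + 12) = 1/(1/281 + 12) = 1/(3373/281) = 281/3373)
1/(-360563 + U((-58 - 204) - 28, 288)) = 1/(-360563 + 281/3373) = 1/(-1216178718/3373) = -3373/1216178718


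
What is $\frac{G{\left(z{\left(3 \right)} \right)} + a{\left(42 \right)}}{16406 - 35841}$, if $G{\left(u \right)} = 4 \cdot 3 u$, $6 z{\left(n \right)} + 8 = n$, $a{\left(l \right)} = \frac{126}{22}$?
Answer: $\frac{47}{213785} \approx 0.00021985$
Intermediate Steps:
$a{\left(l \right)} = \frac{63}{11}$ ($a{\left(l \right)} = 126 \cdot \frac{1}{22} = \frac{63}{11}$)
$z{\left(n \right)} = - \frac{4}{3} + \frac{n}{6}$
$G{\left(u \right)} = 12 u$
$\frac{G{\left(z{\left(3 \right)} \right)} + a{\left(42 \right)}}{16406 - 35841} = \frac{12 \left(- \frac{4}{3} + \frac{1}{6} \cdot 3\right) + \frac{63}{11}}{16406 - 35841} = \frac{12 \left(- \frac{4}{3} + \frac{1}{2}\right) + \frac{63}{11}}{-19435} = \left(12 \left(- \frac{5}{6}\right) + \frac{63}{11}\right) \left(- \frac{1}{19435}\right) = \left(-10 + \frac{63}{11}\right) \left(- \frac{1}{19435}\right) = \left(- \frac{47}{11}\right) \left(- \frac{1}{19435}\right) = \frac{47}{213785}$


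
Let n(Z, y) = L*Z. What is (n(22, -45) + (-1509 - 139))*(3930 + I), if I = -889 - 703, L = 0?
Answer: -3853024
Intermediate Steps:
I = -1592
n(Z, y) = 0 (n(Z, y) = 0*Z = 0)
(n(22, -45) + (-1509 - 139))*(3930 + I) = (0 + (-1509 - 139))*(3930 - 1592) = (0 - 1648)*2338 = -1648*2338 = -3853024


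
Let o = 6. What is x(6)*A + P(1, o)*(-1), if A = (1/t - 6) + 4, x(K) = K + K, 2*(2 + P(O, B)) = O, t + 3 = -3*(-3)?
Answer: -41/2 ≈ -20.500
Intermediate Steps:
t = 6 (t = -3 - 3*(-3) = -3 + 9 = 6)
P(O, B) = -2 + O/2
x(K) = 2*K
A = -11/6 (A = (1/6 - 6) + 4 = -35/6 + 4 = -11/6 ≈ -1.8333)
x(6)*A + P(1, o)*(-1) = (2*6)*(-11/6) + (-2 + (1/2)*1)*(-1) = 12*(-11/6) + (-2 + 1/2)*(-1) = -22 - 3/2*(-1) = -22 + 3/2 = -41/2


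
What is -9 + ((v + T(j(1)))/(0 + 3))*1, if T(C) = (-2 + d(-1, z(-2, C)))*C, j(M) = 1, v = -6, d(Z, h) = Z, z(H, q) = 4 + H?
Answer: -12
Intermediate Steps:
T(C) = -3*C (T(C) = (-2 - 1)*C = -3*C)
-9 + ((v + T(j(1)))/(0 + 3))*1 = -9 + ((-6 - 3*1)/(0 + 3))*1 = -9 + ((-6 - 3)/3)*1 = -9 - 9*⅓*1 = -9 - 3*1 = -9 - 3 = -12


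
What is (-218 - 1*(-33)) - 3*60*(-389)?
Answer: 69835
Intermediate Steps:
(-218 - 1*(-33)) - 3*60*(-389) = (-218 + 33) - 180*(-389) = -185 + 70020 = 69835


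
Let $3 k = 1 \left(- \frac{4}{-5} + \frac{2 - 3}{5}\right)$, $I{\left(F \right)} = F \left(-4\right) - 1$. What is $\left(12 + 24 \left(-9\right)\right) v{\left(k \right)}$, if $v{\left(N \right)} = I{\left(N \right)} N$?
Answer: $\frac{1836}{25} \approx 73.44$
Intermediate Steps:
$I{\left(F \right)} = -1 - 4 F$ ($I{\left(F \right)} = - 4 F - 1 = -1 - 4 F$)
$k = \frac{1}{5}$ ($k = \frac{1 \left(- \frac{4}{-5} + \frac{2 - 3}{5}\right)}{3} = \frac{1 \left(\left(-4\right) \left(- \frac{1}{5}\right) - \frac{1}{5}\right)}{3} = \frac{1 \left(\frac{4}{5} - \frac{1}{5}\right)}{3} = \frac{1 \cdot \frac{3}{5}}{3} = \frac{1}{3} \cdot \frac{3}{5} = \frac{1}{5} \approx 0.2$)
$v{\left(N \right)} = N \left(-1 - 4 N\right)$ ($v{\left(N \right)} = \left(-1 - 4 N\right) N = N \left(-1 - 4 N\right)$)
$\left(12 + 24 \left(-9\right)\right) v{\left(k \right)} = \left(12 + 24 \left(-9\right)\right) \left(\left(-1\right) \frac{1}{5} \left(1 + 4 \cdot \frac{1}{5}\right)\right) = \left(12 - 216\right) \left(\left(-1\right) \frac{1}{5} \left(1 + \frac{4}{5}\right)\right) = - 204 \left(\left(-1\right) \frac{1}{5} \cdot \frac{9}{5}\right) = \left(-204\right) \left(- \frac{9}{25}\right) = \frac{1836}{25}$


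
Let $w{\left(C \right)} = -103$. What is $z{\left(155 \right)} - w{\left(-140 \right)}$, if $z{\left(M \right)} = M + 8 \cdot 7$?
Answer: $314$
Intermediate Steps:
$z{\left(M \right)} = 56 + M$ ($z{\left(M \right)} = M + 56 = 56 + M$)
$z{\left(155 \right)} - w{\left(-140 \right)} = \left(56 + 155\right) - -103 = 211 + 103 = 314$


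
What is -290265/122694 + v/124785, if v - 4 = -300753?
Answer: -24373605277/5103456930 ≈ -4.7759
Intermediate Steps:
v = -300749 (v = 4 - 300753 = -300749)
-290265/122694 + v/124785 = -290265/122694 - 300749/124785 = -290265*1/122694 - 300749*1/124785 = -96755/40898 - 300749/124785 = -24373605277/5103456930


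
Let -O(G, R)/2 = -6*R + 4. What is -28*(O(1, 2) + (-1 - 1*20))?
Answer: 140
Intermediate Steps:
O(G, R) = -8 + 12*R (O(G, R) = -2*(-6*R + 4) = -2*(4 - 6*R) = -8 + 12*R)
-28*(O(1, 2) + (-1 - 1*20)) = -28*((-8 + 12*2) + (-1 - 1*20)) = -28*((-8 + 24) + (-1 - 20)) = -28*(16 - 21) = -28*(-5) = 140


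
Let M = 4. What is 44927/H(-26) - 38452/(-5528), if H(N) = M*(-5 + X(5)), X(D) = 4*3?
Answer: 31179139/19348 ≈ 1611.5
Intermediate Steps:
X(D) = 12
H(N) = 28 (H(N) = 4*(-5 + 12) = 4*7 = 28)
44927/H(-26) - 38452/(-5528) = 44927/28 - 38452/(-5528) = 44927*(1/28) - 38452*(-1/5528) = 44927/28 + 9613/1382 = 31179139/19348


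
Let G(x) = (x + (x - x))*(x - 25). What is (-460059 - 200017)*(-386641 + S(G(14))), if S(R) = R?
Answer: 255314096420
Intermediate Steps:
G(x) = x*(-25 + x) (G(x) = (x + 0)*(-25 + x) = x*(-25 + x))
(-460059 - 200017)*(-386641 + S(G(14))) = (-460059 - 200017)*(-386641 + 14*(-25 + 14)) = -660076*(-386641 + 14*(-11)) = -660076*(-386641 - 154) = -660076*(-386795) = 255314096420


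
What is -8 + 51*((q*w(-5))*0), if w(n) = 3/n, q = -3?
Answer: -8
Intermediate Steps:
-8 + 51*((q*w(-5))*0) = -8 + 51*(-9/(-5)*0) = -8 + 51*(-9*(-1)/5*0) = -8 + 51*(-3*(-3/5)*0) = -8 + 51*((9/5)*0) = -8 + 51*0 = -8 + 0 = -8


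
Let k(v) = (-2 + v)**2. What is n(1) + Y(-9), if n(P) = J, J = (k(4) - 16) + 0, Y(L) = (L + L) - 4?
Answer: -34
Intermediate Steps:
Y(L) = -4 + 2*L (Y(L) = 2*L - 4 = -4 + 2*L)
J = -12 (J = ((-2 + 4)**2 - 16) + 0 = (2**2 - 16) + 0 = (4 - 16) + 0 = -12 + 0 = -12)
n(P) = -12
n(1) + Y(-9) = -12 + (-4 + 2*(-9)) = -12 + (-4 - 18) = -12 - 22 = -34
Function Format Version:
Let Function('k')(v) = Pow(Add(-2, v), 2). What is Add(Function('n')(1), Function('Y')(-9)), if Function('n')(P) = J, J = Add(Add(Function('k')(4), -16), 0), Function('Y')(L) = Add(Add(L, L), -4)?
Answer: -34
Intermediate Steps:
Function('Y')(L) = Add(-4, Mul(2, L)) (Function('Y')(L) = Add(Mul(2, L), -4) = Add(-4, Mul(2, L)))
J = -12 (J = Add(Add(Pow(Add(-2, 4), 2), -16), 0) = Add(Add(Pow(2, 2), -16), 0) = Add(Add(4, -16), 0) = Add(-12, 0) = -12)
Function('n')(P) = -12
Add(Function('n')(1), Function('Y')(-9)) = Add(-12, Add(-4, Mul(2, -9))) = Add(-12, Add(-4, -18)) = Add(-12, -22) = -34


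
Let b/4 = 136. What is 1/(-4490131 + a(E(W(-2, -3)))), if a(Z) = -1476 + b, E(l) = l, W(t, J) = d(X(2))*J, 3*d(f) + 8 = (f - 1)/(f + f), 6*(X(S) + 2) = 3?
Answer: -1/4491063 ≈ -2.2266e-7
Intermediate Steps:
X(S) = -3/2 (X(S) = -2 + (1/6)*3 = -2 + 1/2 = -3/2)
b = 544 (b = 4*136 = 544)
d(f) = -8/3 + (-1 + f)/(6*f) (d(f) = -8/3 + ((f - 1)/(f + f))/3 = -8/3 + ((-1 + f)/((2*f)))/3 = -8/3 + ((-1 + f)*(1/(2*f)))/3 = -8/3 + ((-1 + f)/(2*f))/3 = -8/3 + (-1 + f)/(6*f))
W(t, J) = -43*J/18 (W(t, J) = ((-1 - 15*(-3/2))/(6*(-3/2)))*J = ((1/6)*(-2/3)*(-1 + 45/2))*J = ((1/6)*(-2/3)*(43/2))*J = -43*J/18)
a(Z) = -932 (a(Z) = -1476 + 544 = -932)
1/(-4490131 + a(E(W(-2, -3)))) = 1/(-4490131 - 932) = 1/(-4491063) = -1/4491063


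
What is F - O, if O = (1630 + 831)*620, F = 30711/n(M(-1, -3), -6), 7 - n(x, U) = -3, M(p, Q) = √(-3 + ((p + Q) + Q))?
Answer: -15227489/10 ≈ -1.5227e+6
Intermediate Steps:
M(p, Q) = √(-3 + p + 2*Q) (M(p, Q) = √(-3 + ((Q + p) + Q)) = √(-3 + (p + 2*Q)) = √(-3 + p + 2*Q))
n(x, U) = 10 (n(x, U) = 7 - 1*(-3) = 7 + 3 = 10)
F = 30711/10 ≈ 3071.1
O = 1525820 (O = 2461*620 = 1525820)
F - O = 30711/10 - 1*1525820 = 30711/10 - 1525820 = -15227489/10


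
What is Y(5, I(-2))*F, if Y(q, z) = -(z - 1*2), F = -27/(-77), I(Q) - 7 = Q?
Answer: -81/77 ≈ -1.0519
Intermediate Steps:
I(Q) = 7 + Q
F = 27/77 (F = -27*(-1/77) = 27/77 ≈ 0.35065)
Y(q, z) = 2 - z (Y(q, z) = -(z - 2) = -(-2 + z) = 2 - z)
Y(5, I(-2))*F = (2 - (7 - 2))*(27/77) = (2 - 1*5)*(27/77) = (2 - 5)*(27/77) = -3*27/77 = -81/77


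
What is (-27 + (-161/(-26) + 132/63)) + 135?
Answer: 63493/546 ≈ 116.29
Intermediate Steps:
(-27 + (-161/(-26) + 132/63)) + 135 = (-27 + (-161*(-1/26) + 132*(1/63))) + 135 = (-27 + (161/26 + 44/21)) + 135 = (-27 + 4525/546) + 135 = -10217/546 + 135 = 63493/546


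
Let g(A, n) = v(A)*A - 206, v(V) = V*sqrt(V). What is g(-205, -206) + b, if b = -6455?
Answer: -6661 + 42025*I*sqrt(205) ≈ -6661.0 + 6.0171e+5*I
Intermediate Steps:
v(V) = V**(3/2)
g(A, n) = -206 + A**(5/2) (g(A, n) = A**(3/2)*A - 206 = A**(5/2) - 206 = -206 + A**(5/2))
g(-205, -206) + b = (-206 + (-205)**(5/2)) - 6455 = (-206 + 42025*I*sqrt(205)) - 6455 = -6661 + 42025*I*sqrt(205)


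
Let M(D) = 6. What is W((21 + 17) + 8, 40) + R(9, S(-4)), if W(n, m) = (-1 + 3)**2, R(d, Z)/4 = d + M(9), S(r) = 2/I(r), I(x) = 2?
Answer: 64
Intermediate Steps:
S(r) = 1 (S(r) = 2/2 = 2*(1/2) = 1)
R(d, Z) = 24 + 4*d (R(d, Z) = 4*(d + 6) = 4*(6 + d) = 24 + 4*d)
W(n, m) = 4 (W(n, m) = 2**2 = 4)
W((21 + 17) + 8, 40) + R(9, S(-4)) = 4 + (24 + 4*9) = 4 + (24 + 36) = 4 + 60 = 64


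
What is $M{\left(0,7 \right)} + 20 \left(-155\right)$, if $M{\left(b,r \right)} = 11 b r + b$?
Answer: $-3100$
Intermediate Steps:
$M{\left(b,r \right)} = b + 11 b r$ ($M{\left(b,r \right)} = 11 b r + b = b + 11 b r$)
$M{\left(0,7 \right)} + 20 \left(-155\right) = 0 \left(1 + 11 \cdot 7\right) + 20 \left(-155\right) = 0 \left(1 + 77\right) - 3100 = 0 \cdot 78 - 3100 = 0 - 3100 = -3100$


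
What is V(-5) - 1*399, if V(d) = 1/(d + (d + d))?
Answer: -5986/15 ≈ -399.07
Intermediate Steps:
V(d) = 1/(3*d) (V(d) = 1/(d + 2*d) = 1/(3*d))
V(-5) - 1*399 = (⅓)/(-5) - 1*399 = (⅓)*(-⅕) - 399 = -1/15 - 399 = -5986/15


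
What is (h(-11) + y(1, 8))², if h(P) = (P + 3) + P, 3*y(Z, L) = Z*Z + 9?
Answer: 2209/9 ≈ 245.44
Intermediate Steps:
y(Z, L) = 3 + Z²/3 (y(Z, L) = (Z*Z + 9)/3 = (Z² + 9)/3 = (9 + Z²)/3 = 3 + Z²/3)
h(P) = 3 + 2*P (h(P) = (3 + P) + P = 3 + 2*P)
(h(-11) + y(1, 8))² = ((3 + 2*(-11)) + (3 + (⅓)*1²))² = ((3 - 22) + (3 + (⅓)*1))² = (-19 + (3 + ⅓))² = (-19 + 10/3)² = (-47/3)² = 2209/9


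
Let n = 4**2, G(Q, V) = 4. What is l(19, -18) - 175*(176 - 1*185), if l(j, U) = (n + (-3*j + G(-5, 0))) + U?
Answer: 1520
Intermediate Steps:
n = 16
l(j, U) = 20 + U - 3*j (l(j, U) = (16 + (-3*j + 4)) + U = (16 + (4 - 3*j)) + U = (20 - 3*j) + U = 20 + U - 3*j)
l(19, -18) - 175*(176 - 1*185) = (20 - 18 - 3*19) - 175*(176 - 1*185) = (20 - 18 - 57) - 175*(176 - 185) = -55 - 175*(-9) = -55 + 1575 = 1520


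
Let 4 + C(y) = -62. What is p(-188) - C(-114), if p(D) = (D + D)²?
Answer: 141442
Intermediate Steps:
p(D) = 4*D² (p(D) = (2*D)² = 4*D²)
C(y) = -66 (C(y) = -4 - 62 = -66)
p(-188) - C(-114) = 4*(-188)² - 1*(-66) = 4*35344 + 66 = 141376 + 66 = 141442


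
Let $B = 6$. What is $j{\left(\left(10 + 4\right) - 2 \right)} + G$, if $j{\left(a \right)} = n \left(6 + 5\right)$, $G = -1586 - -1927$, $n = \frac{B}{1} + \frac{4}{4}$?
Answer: $418$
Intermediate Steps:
$n = 7$ ($n = \frac{6}{1} + \frac{4}{4} = 6 \cdot 1 + 4 \cdot \frac{1}{4} = 6 + 1 = 7$)
$G = 341$ ($G = -1586 + 1927 = 341$)
$j{\left(a \right)} = 77$ ($j{\left(a \right)} = 7 \left(6 + 5\right) = 7 \cdot 11 = 77$)
$j{\left(\left(10 + 4\right) - 2 \right)} + G = 77 + 341 = 418$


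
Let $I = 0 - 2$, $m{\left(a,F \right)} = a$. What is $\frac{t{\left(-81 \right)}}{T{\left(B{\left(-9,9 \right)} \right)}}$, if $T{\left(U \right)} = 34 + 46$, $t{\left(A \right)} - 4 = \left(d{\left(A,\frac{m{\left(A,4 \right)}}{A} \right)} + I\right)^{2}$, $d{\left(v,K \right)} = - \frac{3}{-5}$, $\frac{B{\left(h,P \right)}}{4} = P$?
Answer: $\frac{149}{2000} \approx 0.0745$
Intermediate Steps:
$B{\left(h,P \right)} = 4 P$
$I = -2$
$d{\left(v,K \right)} = \frac{3}{5}$ ($d{\left(v,K \right)} = \left(-3\right) \left(- \frac{1}{5}\right) = \frac{3}{5}$)
$t{\left(A \right)} = \frac{149}{25}$ ($t{\left(A \right)} = 4 + \left(\frac{3}{5} - 2\right)^{2} = 4 + \left(- \frac{7}{5}\right)^{2} = 4 + \frac{49}{25} = \frac{149}{25}$)
$T{\left(U \right)} = 80$
$\frac{t{\left(-81 \right)}}{T{\left(B{\left(-9,9 \right)} \right)}} = \frac{149}{25 \cdot 80} = \frac{149}{25} \cdot \frac{1}{80} = \frac{149}{2000}$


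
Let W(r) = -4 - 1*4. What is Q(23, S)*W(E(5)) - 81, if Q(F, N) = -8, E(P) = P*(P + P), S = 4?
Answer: -17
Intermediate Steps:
E(P) = 2*P**2 (E(P) = P*(2*P) = 2*P**2)
W(r) = -8 (W(r) = -4 - 4 = -8)
Q(23, S)*W(E(5)) - 81 = -8*(-8) - 81 = 64 - 81 = -17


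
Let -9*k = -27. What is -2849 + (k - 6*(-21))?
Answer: -2720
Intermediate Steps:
k = 3 (k = -1/9*(-27) = 3)
-2849 + (k - 6*(-21)) = -2849 + (3 - 6*(-21)) = -2849 + (3 + 126) = -2849 + 129 = -2720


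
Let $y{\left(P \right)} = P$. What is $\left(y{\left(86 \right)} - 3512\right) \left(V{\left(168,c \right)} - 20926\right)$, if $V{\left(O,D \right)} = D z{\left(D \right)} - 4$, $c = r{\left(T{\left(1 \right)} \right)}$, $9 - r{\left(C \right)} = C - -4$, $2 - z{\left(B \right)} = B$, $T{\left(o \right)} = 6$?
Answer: $71716458$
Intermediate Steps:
$z{\left(B \right)} = 2 - B$
$r{\left(C \right)} = 5 - C$ ($r{\left(C \right)} = 9 - \left(C - -4\right) = 9 - \left(C + 4\right) = 9 - \left(4 + C\right) = 5 - C$)
$c = -1$ ($c = 5 - 6 = -1$)
$V{\left(O,D \right)} = -4 + D \left(2 - D\right)$ ($V{\left(O,D \right)} = D \left(2 - D\right) - 4 = -4 + D \left(2 - D\right)$)
$\left(y{\left(86 \right)} - 3512\right) \left(V{\left(168,c \right)} - 20926\right) = \left(86 - 3512\right) \left(\left(-4 - - (-2 - 1)\right) - 20926\right) = - 3426 \left(\left(-4 - \left(-1\right) \left(-3\right)\right) - 20926\right) = - 3426 \left(\left(-4 - 3\right) - 20926\right) = - 3426 \left(-7 - 20926\right) = \left(-3426\right) \left(-20933\right) = 71716458$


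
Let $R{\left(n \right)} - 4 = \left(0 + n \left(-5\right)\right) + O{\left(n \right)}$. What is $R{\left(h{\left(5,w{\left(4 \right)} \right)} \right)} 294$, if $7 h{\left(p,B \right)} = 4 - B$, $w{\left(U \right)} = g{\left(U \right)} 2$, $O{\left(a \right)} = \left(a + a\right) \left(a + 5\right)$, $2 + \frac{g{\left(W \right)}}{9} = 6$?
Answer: $42384$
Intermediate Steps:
$g{\left(W \right)} = 36$ ($g{\left(W \right)} = -18 + 9 \cdot 6 = -18 + 54 = 36$)
$O{\left(a \right)} = 2 a \left(5 + a\right)$
$w{\left(U \right)} = 72$ ($w{\left(U \right)} = 36 \cdot 2 = 72$)
$h{\left(p,B \right)} = \frac{4}{7} - \frac{B}{7}$ ($h{\left(p,B \right)} = \frac{4 - B}{7} = \frac{4}{7} - \frac{B}{7}$)
$R{\left(n \right)} = 4 - 5 n + 2 n \left(5 + n\right)$ ($R{\left(n \right)} = 4 + \left(\left(0 + n \left(-5\right)\right) + 2 n \left(5 + n\right)\right) = 4 + \left(\left(0 - 5 n\right) + 2 n \left(5 + n\right)\right) = 4 + \left(- 5 n + 2 n \left(5 + n\right)\right) = 4 - 5 n + 2 n \left(5 + n\right)$)
$R{\left(h{\left(5,w{\left(4 \right)} \right)} \right)} 294 = \left(4 + 2 \left(\frac{4}{7} - \frac{72}{7}\right)^{2} + 5 \left(\frac{4}{7} - \frac{72}{7}\right)\right) 294 = \left(4 + 2 \left(- \frac{68}{7}\right)^{2} + 5 \left(- \frac{68}{7}\right)\right) 294 = \left(4 + 2 \cdot \frac{4624}{49} - \frac{340}{7}\right) 294 = \left(4 + \frac{9248}{49} - \frac{340}{7}\right) 294 = \frac{7064}{49} \cdot 294 = 42384$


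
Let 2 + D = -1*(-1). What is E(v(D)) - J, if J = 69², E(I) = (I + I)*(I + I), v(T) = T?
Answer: -4757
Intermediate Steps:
D = -1 (D = -2 - 1*(-1) = -2 + 1 = -1)
E(I) = 4*I² (E(I) = (2*I)*(2*I) = 4*I²)
J = 4761
E(v(D)) - J = 4*(-1)² - 1*4761 = 4*1 - 4761 = 4 - 4761 = -4757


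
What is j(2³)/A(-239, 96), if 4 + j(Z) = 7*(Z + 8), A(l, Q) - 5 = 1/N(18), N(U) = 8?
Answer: 864/41 ≈ 21.073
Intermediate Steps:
A(l, Q) = 41/8 (A(l, Q) = 5 + 1/8 = 5 + ⅛ = 41/8)
j(Z) = 52 + 7*Z (j(Z) = -4 + 7*(Z + 8) = -4 + 7*(8 + Z) = -4 + (56 + 7*Z) = 52 + 7*Z)
j(2³)/A(-239, 96) = (52 + 7*2³)/(41/8) = (52 + 7*8)*(8/41) = (52 + 56)*(8/41) = 108*(8/41) = 864/41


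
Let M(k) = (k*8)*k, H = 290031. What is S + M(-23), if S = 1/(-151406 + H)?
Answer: 586661001/138625 ≈ 4232.0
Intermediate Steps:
M(k) = 8*k² (M(k) = (8*k)*k = 8*k²)
S = 1/138625 (S = 1/(-151406 + 290031) = 1/138625 ≈ 7.2137e-6)
S + M(-23) = 1/138625 + 8*(-23)² = 1/138625 + 8*529 = 1/138625 + 4232 = 586661001/138625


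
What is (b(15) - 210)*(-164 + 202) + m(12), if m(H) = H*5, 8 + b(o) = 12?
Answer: -7768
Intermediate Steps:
b(o) = 4 (b(o) = -8 + 12 = 4)
m(H) = 5*H
(b(15) - 210)*(-164 + 202) + m(12) = (4 - 210)*(-164 + 202) + 5*12 = -206*38 + 60 = -7828 + 60 = -7768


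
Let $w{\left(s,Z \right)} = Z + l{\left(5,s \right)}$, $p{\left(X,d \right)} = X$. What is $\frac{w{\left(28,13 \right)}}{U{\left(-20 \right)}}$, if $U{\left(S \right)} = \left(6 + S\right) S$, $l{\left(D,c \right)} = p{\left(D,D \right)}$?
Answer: $\frac{9}{140} \approx 0.064286$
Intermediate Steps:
$l{\left(D,c \right)} = D$
$w{\left(s,Z \right)} = 5 + Z$ ($w{\left(s,Z \right)} = Z + 5 = 5 + Z$)
$U{\left(S \right)} = S \left(6 + S\right)$
$\frac{w{\left(28,13 \right)}}{U{\left(-20 \right)}} = \frac{5 + 13}{\left(-20\right) \left(6 - 20\right)} = \frac{18}{\left(-20\right) \left(-14\right)} = \frac{18}{280} = 18 \cdot \frac{1}{280} = \frac{9}{140}$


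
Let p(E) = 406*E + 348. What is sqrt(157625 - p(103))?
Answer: sqrt(115459) ≈ 339.79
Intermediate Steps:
p(E) = 348 + 406*E
sqrt(157625 - p(103)) = sqrt(157625 - (348 + 406*103)) = sqrt(157625 - (348 + 41818)) = sqrt(157625 - 1*42166) = sqrt(157625 - 42166) = sqrt(115459)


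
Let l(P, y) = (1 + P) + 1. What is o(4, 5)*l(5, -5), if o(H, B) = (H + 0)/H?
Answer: 7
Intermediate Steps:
o(H, B) = 1 (o(H, B) = H/H = 1)
l(P, y) = 2 + P
o(4, 5)*l(5, -5) = 1*(2 + 5) = 1*7 = 7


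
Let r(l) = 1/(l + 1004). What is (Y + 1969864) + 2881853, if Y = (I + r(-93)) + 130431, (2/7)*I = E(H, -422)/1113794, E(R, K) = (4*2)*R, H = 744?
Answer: 2527608933348589/507333167 ≈ 4.9821e+6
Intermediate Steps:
r(l) = 1/(1004 + l)
E(R, K) = 8*R
I = 10416/556897 (I = 7*((8*744)/1113794)/2 = 7*(5952*(1/1113794))/2 = (7/2)*(2976/556897) = 10416/556897 ≈ 0.018704)
Y = 66171982350850/507333167 (Y = (10416/556897 + 1/(1004 - 93)) + 130431 = (10416/556897 + 1/911) + 130431 = 10045873/507333167 + 130431 = 66171982350850/507333167 ≈ 1.3043e+5)
(Y + 1969864) + 2881853 = (66171982350850/507333167 + 1969864) + 2881853 = 1065549324030138/507333167 + 2881853 = 2527608933348589/507333167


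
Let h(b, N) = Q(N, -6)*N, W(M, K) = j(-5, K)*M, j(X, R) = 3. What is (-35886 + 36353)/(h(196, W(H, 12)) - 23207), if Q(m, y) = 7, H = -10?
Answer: -467/23417 ≈ -0.019943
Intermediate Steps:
W(M, K) = 3*M
h(b, N) = 7*N
(-35886 + 36353)/(h(196, W(H, 12)) - 23207) = (-35886 + 36353)/(7*(3*(-10)) - 23207) = 467/(7*(-30) - 23207) = 467/(-210 - 23207) = 467/(-23417) = 467*(-1/23417) = -467/23417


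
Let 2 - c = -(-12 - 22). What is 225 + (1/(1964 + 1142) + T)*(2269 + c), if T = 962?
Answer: 6684794451/3106 ≈ 2.1522e+6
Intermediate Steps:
c = -32 (c = 2 - (-1)*(-12 - 22) = 2 - (-1)*(-34) = 2 - 1*34 = 2 - 34 = -32)
225 + (1/(1964 + 1142) + T)*(2269 + c) = 225 + (1/(1964 + 1142) + 962)*(2269 - 32) = 225 + (1/3106 + 962)*2237 = 225 + (2987973/3106)*2237 = 225 + 6684095601/3106 = 6684794451/3106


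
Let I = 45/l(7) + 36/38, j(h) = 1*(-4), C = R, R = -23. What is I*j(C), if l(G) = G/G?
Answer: -3492/19 ≈ -183.79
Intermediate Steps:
C = -23
l(G) = 1
j(h) = -4
I = 873/19 (I = 45/1 + 36/38 = 45*1 + 36*(1/38) = 45 + 18/19 = 873/19 ≈ 45.947)
I*j(C) = (873/19)*(-4) = -3492/19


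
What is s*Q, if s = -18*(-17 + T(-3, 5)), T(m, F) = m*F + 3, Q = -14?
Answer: -7308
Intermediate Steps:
T(m, F) = 3 + F*m (T(m, F) = F*m + 3 = 3 + F*m)
s = 522 (s = -18*(-17 + (3 + 5*(-3))) = -18*(-17 + (3 - 15)) = -18*(-17 - 12) = -18*(-29) = 522)
s*Q = 522*(-14) = -7308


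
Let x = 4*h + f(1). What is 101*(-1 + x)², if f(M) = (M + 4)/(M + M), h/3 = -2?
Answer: 204525/4 ≈ 51131.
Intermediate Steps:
h = -6 (h = 3*(-2) = -6)
f(M) = (4 + M)/(2*M) (f(M) = (4 + M)/((2*M)) = (4 + M)*(1/(2*M)) = (4 + M)/(2*M))
x = -43/2 (x = 4*(-6) + (½)*(4 + 1)/1 = -24 + (½)*1*5 = -24 + 5/2 = -43/2 ≈ -21.500)
101*(-1 + x)² = 101*(-1 - 43/2)² = 101*(-45/2)² = 101*(2025/4) = 204525/4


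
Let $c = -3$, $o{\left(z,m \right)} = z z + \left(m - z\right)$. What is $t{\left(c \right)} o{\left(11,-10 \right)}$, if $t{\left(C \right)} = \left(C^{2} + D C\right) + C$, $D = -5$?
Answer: $2100$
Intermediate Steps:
$o{\left(z,m \right)} = m + z^{2} - z$ ($o{\left(z,m \right)} = z^{2} + \left(m - z\right) = m + z^{2} - z$)
$t{\left(C \right)} = C^{2} - 4 C$ ($t{\left(C \right)} = \left(C^{2} - 5 C\right) + C = C^{2} - 4 C$)
$t{\left(c \right)} o{\left(11,-10 \right)} = - 3 \left(-4 - 3\right) \left(-10 + 11^{2} - 11\right) = \left(-3\right) \left(-7\right) \left(-10 + 121 - 11\right) = 21 \cdot 100 = 2100$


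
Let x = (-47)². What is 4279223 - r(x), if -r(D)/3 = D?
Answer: 4285850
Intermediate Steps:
x = 2209
r(D) = -3*D
4279223 - r(x) = 4279223 - (-3)*2209 = 4279223 - 1*(-6627) = 4279223 + 6627 = 4285850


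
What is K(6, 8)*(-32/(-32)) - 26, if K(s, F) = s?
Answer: -20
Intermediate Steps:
K(6, 8)*(-32/(-32)) - 26 = 6*(-32/(-32)) - 26 = 6*(-32*(-1/32)) - 26 = 6*1 - 26 = 6 - 26 = -20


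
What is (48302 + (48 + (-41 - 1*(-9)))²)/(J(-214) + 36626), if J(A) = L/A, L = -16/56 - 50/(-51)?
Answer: 927433521/699538225 ≈ 1.3258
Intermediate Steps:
L = 248/357 (L = -16*1/56 - 50*(-1/51) = -2/7 + 50/51 = 248/357 ≈ 0.69468)
J(A) = 248/(357*A)
(48302 + (48 + (-41 - 1*(-9)))²)/(J(-214) + 36626) = (48302 + (48 + (-41 - 1*(-9)))²)/((248/357)/(-214) + 36626) = (48302 + (48 + (-41 + 9))²)/((248/357)*(-1/214) + 36626) = (48302 + (48 - 32)²)/(-124/38199 + 36626) = (48302 + 16²)/(1399076450/38199) = (48302 + 256)*(38199/1399076450) = 48558*(38199/1399076450) = 927433521/699538225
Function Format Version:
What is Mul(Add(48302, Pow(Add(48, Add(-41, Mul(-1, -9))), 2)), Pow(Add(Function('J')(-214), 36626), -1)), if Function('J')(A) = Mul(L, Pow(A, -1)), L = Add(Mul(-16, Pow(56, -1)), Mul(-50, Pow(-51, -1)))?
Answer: Rational(927433521, 699538225) ≈ 1.3258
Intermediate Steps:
L = Rational(248, 357) (L = Add(Mul(-16, Rational(1, 56)), Mul(-50, Rational(-1, 51))) = Add(Rational(-2, 7), Rational(50, 51)) = Rational(248, 357) ≈ 0.69468)
Function('J')(A) = Mul(Rational(248, 357), Pow(A, -1))
Mul(Add(48302, Pow(Add(48, Add(-41, Mul(-1, -9))), 2)), Pow(Add(Function('J')(-214), 36626), -1)) = Mul(Add(48302, Pow(Add(48, Add(-41, Mul(-1, -9))), 2)), Pow(Add(Mul(Rational(248, 357), Pow(-214, -1)), 36626), -1)) = Mul(Add(48302, Pow(Add(48, Add(-41, 9)), 2)), Pow(Add(Mul(Rational(248, 357), Rational(-1, 214)), 36626), -1)) = Mul(Add(48302, Pow(Add(48, -32), 2)), Pow(Add(Rational(-124, 38199), 36626), -1)) = Mul(Add(48302, Pow(16, 2)), Pow(Rational(1399076450, 38199), -1)) = Mul(Add(48302, 256), Rational(38199, 1399076450)) = Mul(48558, Rational(38199, 1399076450)) = Rational(927433521, 699538225)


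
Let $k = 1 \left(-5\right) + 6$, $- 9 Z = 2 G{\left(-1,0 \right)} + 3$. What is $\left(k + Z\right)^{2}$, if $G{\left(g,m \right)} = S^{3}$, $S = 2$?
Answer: $\frac{100}{81} \approx 1.2346$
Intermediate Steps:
$G{\left(g,m \right)} = 8$ ($G{\left(g,m \right)} = 2^{3} = 8$)
$Z = - \frac{19}{9}$ ($Z = - \frac{2 \cdot 8 + 3}{9} = - \frac{16 + 3}{9} = \left(- \frac{1}{9}\right) 19 = - \frac{19}{9} \approx -2.1111$)
$k = 1$ ($k = -5 + 6 = 1$)
$\left(k + Z\right)^{2} = \left(1 - \frac{19}{9}\right)^{2} = \left(- \frac{10}{9}\right)^{2} = \frac{100}{81}$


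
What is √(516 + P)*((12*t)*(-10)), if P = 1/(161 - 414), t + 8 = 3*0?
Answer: 960*√33028391/253 ≈ 21807.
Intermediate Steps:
t = -8 (t = -8 + 3*0 = -8 + 0 = -8)
P = -1/253 (P = 1/(-253) = -1/253 ≈ -0.0039526)
√(516 + P)*((12*t)*(-10)) = √(516 - 1/253)*((12*(-8))*(-10)) = √(130547/253)*(-96*(-10)) = (√33028391/253)*960 = 960*√33028391/253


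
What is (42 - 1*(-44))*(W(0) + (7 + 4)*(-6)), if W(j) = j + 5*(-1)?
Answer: -6106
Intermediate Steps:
W(j) = -5 + j (W(j) = j - 5 = -5 + j)
(42 - 1*(-44))*(W(0) + (7 + 4)*(-6)) = (42 - 1*(-44))*((-5 + 0) + (7 + 4)*(-6)) = (42 + 44)*(-5 + 11*(-6)) = 86*(-5 - 66) = 86*(-71) = -6106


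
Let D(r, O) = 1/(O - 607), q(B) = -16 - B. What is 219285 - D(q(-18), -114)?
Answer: 158104486/721 ≈ 2.1929e+5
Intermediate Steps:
D(r, O) = 1/(-607 + O)
219285 - D(q(-18), -114) = 219285 - 1/(-607 - 114) = 219285 - 1/(-721) = 219285 - 1*(-1/721) = 219285 + 1/721 = 158104486/721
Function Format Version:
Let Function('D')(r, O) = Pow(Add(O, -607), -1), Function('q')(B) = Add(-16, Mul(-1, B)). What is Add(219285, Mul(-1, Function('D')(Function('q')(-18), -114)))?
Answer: Rational(158104486, 721) ≈ 2.1929e+5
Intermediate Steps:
Function('D')(r, O) = Pow(Add(-607, O), -1)
Add(219285, Mul(-1, Function('D')(Function('q')(-18), -114))) = Add(219285, Mul(-1, Pow(Add(-607, -114), -1))) = Add(219285, Mul(-1, Pow(-721, -1))) = Add(219285, Mul(-1, Rational(-1, 721))) = Add(219285, Rational(1, 721)) = Rational(158104486, 721)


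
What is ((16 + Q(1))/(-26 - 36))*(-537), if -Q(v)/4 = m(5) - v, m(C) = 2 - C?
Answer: 8592/31 ≈ 277.16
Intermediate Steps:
Q(v) = 12 + 4*v (Q(v) = -4*((2 - 1*5) - v) = -4*((2 - 5) - v) = -4*(-3 - v) = 12 + 4*v)
((16 + Q(1))/(-26 - 36))*(-537) = ((16 + (12 + 4*1))/(-26 - 36))*(-537) = ((16 + (12 + 4))/(-62))*(-537) = ((16 + 16)*(-1/62))*(-537) = (32*(-1/62))*(-537) = -16/31*(-537) = 8592/31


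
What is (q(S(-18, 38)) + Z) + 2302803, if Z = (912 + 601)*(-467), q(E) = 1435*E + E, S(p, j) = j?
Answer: 1650800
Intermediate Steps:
q(E) = 1436*E
Z = -706571 (Z = 1513*(-467) = -706571)
(q(S(-18, 38)) + Z) + 2302803 = (1436*38 - 706571) + 2302803 = (54568 - 706571) + 2302803 = -652003 + 2302803 = 1650800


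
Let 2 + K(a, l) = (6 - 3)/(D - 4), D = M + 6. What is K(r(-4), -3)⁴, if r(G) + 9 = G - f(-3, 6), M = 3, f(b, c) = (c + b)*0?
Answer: 2401/625 ≈ 3.8416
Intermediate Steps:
f(b, c) = 0 (f(b, c) = (b + c)*0 = 0)
D = 9 (D = 3 + 6 = 9)
r(G) = -9 + G (r(G) = -9 + (G - 1*0) = -9 + (G + 0) = -9 + G)
K(a, l) = -7/5 (K(a, l) = -2 + (6 - 3)/(9 - 4) = -2 + 3/5 = -2 + 3*(⅕) = -2 + ⅗ = -7/5)
K(r(-4), -3)⁴ = (-7/5)⁴ = 2401/625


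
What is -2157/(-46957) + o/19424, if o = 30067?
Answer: 1453753687/912092768 ≈ 1.5939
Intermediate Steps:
-2157/(-46957) + o/19424 = -2157/(-46957) + 30067/19424 = -2157*(-1/46957) + 30067*(1/19424) = 2157/46957 + 30067/19424 = 1453753687/912092768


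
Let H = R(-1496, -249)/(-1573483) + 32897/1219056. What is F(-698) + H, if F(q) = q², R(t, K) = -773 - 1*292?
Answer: 934537173922518683/1918163892048 ≈ 4.8720e+5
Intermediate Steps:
R(t, K) = -1065 (R(t, K) = -773 - 292 = -1065)
H = 53061164891/1918163892048 (H = -1065/(-1573483) + 32897/1219056 = -1065*(-1/1573483) + 32897*(1/1219056) = 1065/1573483 + 32897/1219056 = 53061164891/1918163892048 ≈ 0.027662)
F(-698) + H = (-698)² + 53061164891/1918163892048 = 487204 + 53061164891/1918163892048 = 934537173922518683/1918163892048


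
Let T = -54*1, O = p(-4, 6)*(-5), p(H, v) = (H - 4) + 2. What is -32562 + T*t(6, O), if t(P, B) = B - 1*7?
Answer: -33804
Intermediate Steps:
p(H, v) = -2 + H (p(H, v) = (-4 + H) + 2 = -2 + H)
O = 30 (O = (-2 - 4)*(-5) = -6*(-5) = 30)
t(P, B) = -7 + B (t(P, B) = B - 7 = -7 + B)
T = -54
-32562 + T*t(6, O) = -32562 - 54*(-7 + 30) = -32562 - 54*23 = -32562 - 1242 = -33804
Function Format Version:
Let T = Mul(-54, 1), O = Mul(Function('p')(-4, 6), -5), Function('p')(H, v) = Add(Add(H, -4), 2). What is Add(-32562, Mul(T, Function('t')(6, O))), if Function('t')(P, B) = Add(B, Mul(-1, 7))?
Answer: -33804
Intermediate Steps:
Function('p')(H, v) = Add(-2, H) (Function('p')(H, v) = Add(Add(-4, H), 2) = Add(-2, H))
O = 30 (O = Mul(Add(-2, -4), -5) = Mul(-6, -5) = 30)
Function('t')(P, B) = Add(-7, B) (Function('t')(P, B) = Add(B, -7) = Add(-7, B))
T = -54
Add(-32562, Mul(T, Function('t')(6, O))) = Add(-32562, Mul(-54, Add(-7, 30))) = Add(-32562, Mul(-54, 23)) = Add(-32562, -1242) = -33804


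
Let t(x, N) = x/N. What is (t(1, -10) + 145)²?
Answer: 2099601/100 ≈ 20996.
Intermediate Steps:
(t(1, -10) + 145)² = (1/(-10) + 145)² = (1*(-⅒) + 145)² = (-⅒ + 145)² = (1449/10)² = 2099601/100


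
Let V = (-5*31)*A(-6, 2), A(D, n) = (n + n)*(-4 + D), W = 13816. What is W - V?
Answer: 7616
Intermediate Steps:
A(D, n) = 2*n*(-4 + D) (A(D, n) = (2*n)*(-4 + D) = 2*n*(-4 + D))
V = 6200 (V = (-5*31)*(2*2*(-4 - 6)) = -310*2*(-10) = -155*(-40) = 6200)
W - V = 13816 - 1*6200 = 13816 - 6200 = 7616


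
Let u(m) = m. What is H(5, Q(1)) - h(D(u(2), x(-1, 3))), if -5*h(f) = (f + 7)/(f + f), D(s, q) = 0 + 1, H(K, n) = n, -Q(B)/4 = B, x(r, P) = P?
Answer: -16/5 ≈ -3.2000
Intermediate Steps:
Q(B) = -4*B
D(s, q) = 1
h(f) = -(7 + f)/(10*f) (h(f) = -(f + 7)/(5*(f + f)) = -(7 + f)/(5*(2*f)) = -(7 + f)*1/(2*f)/5 = -(7 + f)/(10*f))
H(5, Q(1)) - h(D(u(2), x(-1, 3))) = -4*1 - (-7 - 1*1)/(10*1) = -4 - (-7 - 1)/10 = -4 - (-8)/10 = -4 - 1*(-⅘) = -4 + ⅘ = -16/5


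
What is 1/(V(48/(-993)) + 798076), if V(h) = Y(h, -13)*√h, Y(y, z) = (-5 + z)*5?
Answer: 66040789/52705568754364 + 45*I*√331/26352784377182 ≈ 1.253e-6 + 3.1067e-11*I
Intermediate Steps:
Y(y, z) = -25 + 5*z
V(h) = -90*√h (V(h) = (-25 + 5*(-13))*√h = (-25 - 65)*√h = -90*√h)
1/(V(48/(-993)) + 798076) = 1/(-90*4*√3*(I*√993/993) + 798076) = 1/(-90*4*I*√331/331 + 798076) = 1/(-360*I*√331/331 + 798076) = 1/(798076 - 360*I*√331/331)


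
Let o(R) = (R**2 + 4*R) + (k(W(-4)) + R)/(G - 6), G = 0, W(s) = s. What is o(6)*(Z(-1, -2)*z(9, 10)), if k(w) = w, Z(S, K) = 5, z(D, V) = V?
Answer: 8950/3 ≈ 2983.3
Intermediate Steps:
o(R) = 2/3 + R**2 + 23*R/6 (o(R) = (R**2 + 4*R) + (-4 + R)/(0 - 6) = (R**2 + 4*R) + (-4 + R)/(-6) = (R**2 + 4*R) + (-4 + R)*(-1/6) = (R**2 + 4*R) + (2/3 - R/6) = 2/3 + R**2 + 23*R/6)
o(6)*(Z(-1, -2)*z(9, 10)) = (2/3 + 6**2 + (23/6)*6)*(5*10) = (2/3 + 36 + 23)*50 = (179/3)*50 = 8950/3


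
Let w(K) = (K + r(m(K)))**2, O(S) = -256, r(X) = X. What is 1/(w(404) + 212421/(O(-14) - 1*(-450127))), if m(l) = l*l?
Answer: 149957/4014574485381607 ≈ 3.7353e-11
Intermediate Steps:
m(l) = l**2
w(K) = (K + K**2)**2
1/(w(404) + 212421/(O(-14) - 1*(-450127))) = 1/(404**2*(1 + 404)**2 + 212421/(-256 - 1*(-450127))) = 1/(163216*405**2 + 212421/(-256 + 450127)) = 1/(163216*164025 + 212421/449871) = 1/(26771504400 + 212421*(1/449871)) = 1/(26771504400 + 70807/149957) = 1/(4014574485381607/149957) = 149957/4014574485381607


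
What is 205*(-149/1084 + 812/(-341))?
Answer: -190858485/369644 ≈ -516.33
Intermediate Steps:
205*(-149/1084 + 812/(-341)) = 205*(-149*1/1084 + 812*(-1/341)) = 205*(-149/1084 - 812/341) = 205*(-931017/369644) = -190858485/369644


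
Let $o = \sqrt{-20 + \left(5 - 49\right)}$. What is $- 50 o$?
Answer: $- 400 i \approx - 400.0 i$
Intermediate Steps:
$o = 8 i$ ($o = \sqrt{-20 + \left(5 - 49\right)} = \sqrt{-20 - 44} = \sqrt{-64} = 8 i \approx 8.0 i$)
$- 50 o = - 50 \cdot 8 i = - 400 i$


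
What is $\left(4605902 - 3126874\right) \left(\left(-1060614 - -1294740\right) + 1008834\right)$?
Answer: $1838372642880$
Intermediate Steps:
$\left(4605902 - 3126874\right) \left(\left(-1060614 - -1294740\right) + 1008834\right) = 1479028 \left(\left(-1060614 + 1294740\right) + 1008834\right) = 1479028 \left(234126 + 1008834\right) = 1479028 \cdot 1242960 = 1838372642880$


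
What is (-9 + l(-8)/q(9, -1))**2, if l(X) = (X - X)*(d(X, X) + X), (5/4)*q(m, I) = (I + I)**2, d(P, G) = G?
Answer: 81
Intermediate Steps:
q(m, I) = 16*I**2/5 (q(m, I) = 4*(I + I)**2/5 = 4*(2*I)**2/5 = 4*(4*I**2)/5 = 16*I**2/5)
l(X) = 0 (l(X) = (X - X)*(X + X) = 0*(2*X) = 0)
(-9 + l(-8)/q(9, -1))**2 = (-9 + 0/(((16/5)*(-1)**2)))**2 = (-9 + 0/(((16/5)*1)))**2 = (-9 + 0/(16/5))**2 = (-9 + 0*(5/16))**2 = (-9 + 0)**2 = (-9)**2 = 81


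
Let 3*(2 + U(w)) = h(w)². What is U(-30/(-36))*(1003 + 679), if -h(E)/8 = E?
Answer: 581972/27 ≈ 21555.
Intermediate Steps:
h(E) = -8*E
U(w) = -2 + 64*w²/3 (U(w) = -2 + (-8*w)²/3 = -2 + (64*w²)/3 = -2 + 64*w²/3)
U(-30/(-36))*(1003 + 679) = (-2 + 64*(-30/(-36))²/3)*(1003 + 679) = (-2 + 64*(-30*(-1/36))²/3)*1682 = (-2 + 64*(⅚)²/3)*1682 = (-2 + (64/3)*(25/36))*1682 = (-2 + 400/27)*1682 = (346/27)*1682 = 581972/27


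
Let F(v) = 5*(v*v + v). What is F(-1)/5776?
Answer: 0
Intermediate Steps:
F(v) = 5*v + 5*v² (F(v) = 5*(v² + v) = 5*(v + v²) = 5*v + 5*v²)
F(-1)/5776 = (5*(-1)*(1 - 1))/5776 = (5*(-1)*0)*(1/5776) = 0*(1/5776) = 0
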